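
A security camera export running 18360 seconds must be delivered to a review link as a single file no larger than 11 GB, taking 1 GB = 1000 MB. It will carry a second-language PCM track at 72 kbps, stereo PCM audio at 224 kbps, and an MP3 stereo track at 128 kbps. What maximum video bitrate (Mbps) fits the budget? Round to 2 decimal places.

Budget: 11 GB = 88000.0 Mb.
Total bitrate budget: 88000.0 Mb / 18360 s = 4.793 Mbps.
Audio total: 72 + 224 + 128 = 424 kbps = 0.424 Mbps.
Video: 4.793 − 0.424 = 4.369 Mbps.

4.37 Mbps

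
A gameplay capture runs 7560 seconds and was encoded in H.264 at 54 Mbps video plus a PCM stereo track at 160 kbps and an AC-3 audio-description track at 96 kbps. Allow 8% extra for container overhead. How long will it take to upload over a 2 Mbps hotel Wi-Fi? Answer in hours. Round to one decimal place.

Audio total: 160 + 96 = 256 kbps = 0.256 Mbps.
Total bitrate: 54.256 Mbps.
File: 54.256 Mbps × 7560 s = 410175.4 Mb.
With 8% container overhead: ×1.08. → 442989.4 Mb.
At 2 Mbps: 442989.4 / 2 = 221494.7 s ≈ 61.5 hours.

61.5 hours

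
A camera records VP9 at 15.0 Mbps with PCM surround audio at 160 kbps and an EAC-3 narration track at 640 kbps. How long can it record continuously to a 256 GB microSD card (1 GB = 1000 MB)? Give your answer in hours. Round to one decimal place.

Audio total: 160 + 640 = 800 kbps = 0.800 Mbps.
Total bitrate: 15.0 + 0.800 = 15.800 Mbps.
Capacity: 256 GB = 2,048,000 Mb.
Recording time: 2,048,000 / 15.800 = 129,620 s ≈ 36.0 hours.

36.0 hours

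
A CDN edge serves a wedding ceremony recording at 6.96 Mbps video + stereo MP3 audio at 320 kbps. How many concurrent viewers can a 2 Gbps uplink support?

Audio: 320 kbps = 0.320 Mbps.
Per-viewer media rate: 7.280 Mbps.
2 Gbps = 2,000 Mbps; 2,000 / 7.280 = 274.73 → 274 viewers.

274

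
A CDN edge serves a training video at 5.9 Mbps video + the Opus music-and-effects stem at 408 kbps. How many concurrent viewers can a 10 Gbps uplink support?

Audio: 408 kbps = 0.408 Mbps.
Per-viewer media rate: 6.308 Mbps.
10 Gbps = 10,000 Mbps; 10,000 / 6.308 = 1585.29 → 1585 viewers.

1585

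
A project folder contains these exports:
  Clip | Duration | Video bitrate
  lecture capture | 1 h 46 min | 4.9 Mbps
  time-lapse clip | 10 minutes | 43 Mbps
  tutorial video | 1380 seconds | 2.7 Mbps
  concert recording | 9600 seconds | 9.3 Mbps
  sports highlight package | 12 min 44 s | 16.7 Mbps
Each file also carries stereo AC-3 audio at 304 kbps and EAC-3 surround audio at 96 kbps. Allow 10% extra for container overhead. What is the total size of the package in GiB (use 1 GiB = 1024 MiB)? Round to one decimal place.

Audio total: 304 + 96 = 400 kbps = 0.400 Mbps.
lecture capture: 5.300 Mbps × 6360 s × 1.10 = 37078.8 Mb
time-lapse clip: 43.400 Mbps × 600 s × 1.10 = 28644.0 Mb
tutorial video: 3.100 Mbps × 1380 s × 1.10 = 4705.8 Mb
concert recording: 9.700 Mbps × 9600 s × 1.10 = 102432.0 Mb
sports highlight package: 17.100 Mbps × 764 s × 1.10 = 14370.8 Mb
Total: 187231.4 Mb = 23403.9 MB.
= 21.80 GiB.

21.8 GiB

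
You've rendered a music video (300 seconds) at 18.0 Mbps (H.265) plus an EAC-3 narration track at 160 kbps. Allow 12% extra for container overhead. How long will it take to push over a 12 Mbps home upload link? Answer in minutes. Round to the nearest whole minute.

Audio: 160 kbps = 0.160 Mbps.
Total bitrate: 18.160 Mbps.
File: 18.160 Mbps × 300 s = 5448.0 Mb.
With 12% container overhead: ×1.12. → 6101.8 Mb.
At 12 Mbps: 6101.8 / 12 = 508.5 s ≈ 8.47 minutes.

8 minutes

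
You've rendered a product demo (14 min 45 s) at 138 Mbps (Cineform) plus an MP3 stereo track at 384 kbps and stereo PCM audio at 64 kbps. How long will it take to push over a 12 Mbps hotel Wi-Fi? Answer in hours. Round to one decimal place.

14 min 45 s = 885 s
Audio total: 384 + 64 = 448 kbps = 0.448 Mbps.
Total bitrate: 138.448 Mbps.
File: 138.448 Mbps × 885 s = 122526.5 Mb.
At 12 Mbps: 122526.5 / 12 = 10210.5 s ≈ 2.84 hours.

2.8 hours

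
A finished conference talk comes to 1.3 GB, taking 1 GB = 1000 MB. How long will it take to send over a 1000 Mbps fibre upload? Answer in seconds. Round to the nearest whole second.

File: 1.3 GB = 10400.0 Mb.
At 1000 Mbps: 10400.0 / 1000 = 10.4 s ≈ 10.4 seconds.

10 seconds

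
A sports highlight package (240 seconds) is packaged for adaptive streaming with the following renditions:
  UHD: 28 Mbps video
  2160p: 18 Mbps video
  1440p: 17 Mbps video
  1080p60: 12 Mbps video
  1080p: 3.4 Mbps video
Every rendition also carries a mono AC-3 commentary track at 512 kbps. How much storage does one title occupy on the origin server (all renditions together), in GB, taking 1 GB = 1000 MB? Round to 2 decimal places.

Audio: 512 kbps = 0.512 Mbps.
Sum of rendition bitrates: (28+0.512) + (18+0.512) + (17+0.512) + (12+0.512) + (3.4+0.512) = 80.960 Mbps.
× 240 s = 19,430 Mb = 2,429 MB = 2.429 GB.

2.43 GB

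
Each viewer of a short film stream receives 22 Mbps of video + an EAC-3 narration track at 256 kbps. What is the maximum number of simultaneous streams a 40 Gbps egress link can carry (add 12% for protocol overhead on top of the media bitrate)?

Audio: 256 kbps = 0.256 Mbps.
Per-viewer media rate: 22.256 Mbps.
On the wire with 12% overhead: 24.927 Mbps.
40 Gbps = 40,000 Mbps; 40,000 / 24.927 = 1604.70 → 1604 viewers.

1604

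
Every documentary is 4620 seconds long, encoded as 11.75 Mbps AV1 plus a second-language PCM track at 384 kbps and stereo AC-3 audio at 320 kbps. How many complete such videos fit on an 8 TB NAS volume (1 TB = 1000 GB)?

Audio total: 384 + 320 = 704 kbps = 0.704 Mbps.
Total bitrate: 12.454 Mbps.
Per item: 12.454 Mbps × 4620 s = 57,537 Mb = 7,192 MB.
Capacity: 8 TB = 64,000,000 Mb; 1112.32 items → 1112 complete.

1112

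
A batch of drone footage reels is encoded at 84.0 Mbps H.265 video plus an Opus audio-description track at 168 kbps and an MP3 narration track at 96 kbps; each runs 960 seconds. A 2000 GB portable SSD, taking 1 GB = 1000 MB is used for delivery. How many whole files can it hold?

197

Audio total: 168 + 96 = 264 kbps = 0.264 Mbps.
Total bitrate: 84.264 Mbps.
Per item: 84.264 Mbps × 960 s = 80,893 Mb = 10,112 MB.
Capacity: 2000 GB = 16,000,000 Mb; 197.79 items → 197 complete.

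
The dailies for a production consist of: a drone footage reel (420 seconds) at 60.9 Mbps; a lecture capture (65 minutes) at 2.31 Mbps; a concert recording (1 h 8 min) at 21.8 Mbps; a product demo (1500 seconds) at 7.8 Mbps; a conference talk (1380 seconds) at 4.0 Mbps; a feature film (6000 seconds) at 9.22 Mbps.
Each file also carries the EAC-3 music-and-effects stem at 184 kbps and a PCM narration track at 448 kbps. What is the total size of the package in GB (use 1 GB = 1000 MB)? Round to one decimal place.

25.9 GB

Audio total: 184 + 448 = 632 kbps = 0.632 Mbps.
drone footage reel: 61.532 Mbps × 420 s = 25843.4 Mb
lecture capture: 2.942 Mbps × 3900 s = 11473.8 Mb
concert recording: 22.432 Mbps × 4080 s = 91522.6 Mb
product demo: 8.432 Mbps × 1500 s = 12648.0 Mb
conference talk: 4.632 Mbps × 1380 s = 6392.2 Mb
feature film: 9.852 Mbps × 6000 s = 59112.0 Mb
Total: 206992.0 Mb = 25874.0 MB.
= 25.87 GB.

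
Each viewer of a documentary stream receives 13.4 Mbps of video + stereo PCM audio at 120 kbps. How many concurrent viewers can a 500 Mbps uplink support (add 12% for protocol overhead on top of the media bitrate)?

Audio: 120 kbps = 0.120 Mbps.
Per-viewer media rate: 13.520 Mbps.
On the wire with 12% overhead: 15.142 Mbps.
500 Mbps = 500.0 Mbps; 500.0 / 15.142 = 33.02 → 33 viewers.

33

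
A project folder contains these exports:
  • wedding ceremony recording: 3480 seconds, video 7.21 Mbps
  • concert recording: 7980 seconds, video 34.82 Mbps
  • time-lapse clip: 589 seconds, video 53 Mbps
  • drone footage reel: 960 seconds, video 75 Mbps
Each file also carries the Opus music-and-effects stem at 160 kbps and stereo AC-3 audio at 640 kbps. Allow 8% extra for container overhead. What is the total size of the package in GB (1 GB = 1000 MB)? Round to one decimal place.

56.2 GB

Audio total: 160 + 640 = 800 kbps = 0.800 Mbps.
wedding ceremony recording: 8.010 Mbps × 3480 s × 1.08 = 30104.8 Mb
concert recording: 35.620 Mbps × 7980 s × 1.08 = 306987.4 Mb
time-lapse clip: 53.800 Mbps × 589 s × 1.08 = 34223.3 Mb
drone footage reel: 75.800 Mbps × 960 s × 1.08 = 78589.4 Mb
Total: 449904.9 Mb = 56238.1 MB.
= 56.24 GB.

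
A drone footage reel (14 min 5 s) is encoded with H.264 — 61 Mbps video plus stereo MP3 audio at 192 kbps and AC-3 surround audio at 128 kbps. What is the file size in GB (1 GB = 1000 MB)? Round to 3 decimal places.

14 min 5 s = 845 s
Audio total: 192 + 128 = 320 kbps = 0.320 Mbps.
Total bitrate: 61 + 0.320 = 61.320 Mbps.
Stream data: 61.320 Mbps × 845 s = 51815.4 Mb.
51,815 Mb ÷ 8 = 6,477 MB → 6.477 GB.

6.477 GB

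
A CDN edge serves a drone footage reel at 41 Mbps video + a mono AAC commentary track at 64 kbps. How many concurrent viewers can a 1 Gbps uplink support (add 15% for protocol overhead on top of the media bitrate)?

Audio: 64 kbps = 0.064 Mbps.
Per-viewer media rate: 41.064 Mbps.
On the wire with 15% overhead: 47.224 Mbps.
1 Gbps = 1,000 Mbps; 1,000 / 47.224 = 21.18 → 21 viewers.

21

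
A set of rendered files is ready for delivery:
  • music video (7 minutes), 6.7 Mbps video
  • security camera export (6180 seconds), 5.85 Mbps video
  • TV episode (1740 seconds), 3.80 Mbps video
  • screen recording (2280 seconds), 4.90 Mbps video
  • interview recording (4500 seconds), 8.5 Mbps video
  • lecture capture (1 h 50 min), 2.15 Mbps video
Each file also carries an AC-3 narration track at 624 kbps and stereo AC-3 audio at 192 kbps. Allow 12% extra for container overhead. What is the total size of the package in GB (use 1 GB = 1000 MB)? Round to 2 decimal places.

17.77 GB

Audio total: 624 + 192 = 816 kbps = 0.816 Mbps.
music video: 7.516 Mbps × 420 s × 1.12 = 3535.5 Mb
security camera export: 6.666 Mbps × 6180 s × 1.12 = 46139.4 Mb
TV episode: 4.616 Mbps × 1740 s × 1.12 = 8995.7 Mb
screen recording: 5.716 Mbps × 2280 s × 1.12 = 14596.4 Mb
interview recording: 9.316 Mbps × 4500 s × 1.12 = 46952.6 Mb
lecture capture: 2.966 Mbps × 6600 s × 1.12 = 21924.7 Mb
Total: 142144.3 Mb = 17768.0 MB.
= 17.77 GB.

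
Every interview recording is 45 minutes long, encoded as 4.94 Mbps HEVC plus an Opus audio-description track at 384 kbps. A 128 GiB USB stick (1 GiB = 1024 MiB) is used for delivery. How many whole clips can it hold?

45 min = 2700 s
Audio: 384 kbps = 0.384 Mbps.
Total bitrate: 5.324 Mbps.
Per item: 5.324 Mbps × 2700 s = 14,375 Mb = 1,797 MB.
Capacity: 128 GiB = 1,099,512 Mb; 76.49 items → 76 complete.

76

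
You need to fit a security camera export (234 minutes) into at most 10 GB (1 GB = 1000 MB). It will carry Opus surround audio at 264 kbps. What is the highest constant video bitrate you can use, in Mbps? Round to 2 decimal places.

Budget: 10 GB = 80000.0 Mb.
234 min = 14040 s
Total bitrate budget: 80000.0 Mb / 14040 s = 5.698 Mbps.
Audio: 264 kbps = 0.264 Mbps.
Video: 5.698 − 0.264 = 5.434 Mbps.

5.43 Mbps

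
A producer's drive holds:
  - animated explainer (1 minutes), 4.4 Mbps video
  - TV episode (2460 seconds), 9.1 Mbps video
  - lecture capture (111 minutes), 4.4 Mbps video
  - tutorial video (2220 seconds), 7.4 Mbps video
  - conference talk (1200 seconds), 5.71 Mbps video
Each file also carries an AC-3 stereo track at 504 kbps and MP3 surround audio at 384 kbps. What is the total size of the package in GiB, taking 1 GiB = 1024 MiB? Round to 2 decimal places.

10.06 GiB

Audio total: 504 + 384 = 888 kbps = 0.888 Mbps.
animated explainer: 5.288 Mbps × 60 s = 317.3 Mb
TV episode: 9.988 Mbps × 2460 s = 24570.5 Mb
lecture capture: 5.288 Mbps × 6660 s = 35218.1 Mb
tutorial video: 8.288 Mbps × 2220 s = 18399.4 Mb
conference talk: 6.598 Mbps × 1200 s = 7917.6 Mb
Total: 86422.8 Mb = 10802.9 MB.
= 10.06 GiB.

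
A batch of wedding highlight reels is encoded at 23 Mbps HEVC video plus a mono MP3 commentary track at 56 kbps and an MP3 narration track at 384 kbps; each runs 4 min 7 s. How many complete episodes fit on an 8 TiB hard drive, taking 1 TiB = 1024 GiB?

4 min 7 s = 247 s
Audio total: 56 + 384 = 440 kbps = 0.440 Mbps.
Total bitrate: 23.440 Mbps.
Per item: 23.440 Mbps × 247 s = 5,790 Mb = 723.7 MB.
Capacity: 8 TiB = 70,368,744 Mb; 12154.17 items → 12154 complete.

12154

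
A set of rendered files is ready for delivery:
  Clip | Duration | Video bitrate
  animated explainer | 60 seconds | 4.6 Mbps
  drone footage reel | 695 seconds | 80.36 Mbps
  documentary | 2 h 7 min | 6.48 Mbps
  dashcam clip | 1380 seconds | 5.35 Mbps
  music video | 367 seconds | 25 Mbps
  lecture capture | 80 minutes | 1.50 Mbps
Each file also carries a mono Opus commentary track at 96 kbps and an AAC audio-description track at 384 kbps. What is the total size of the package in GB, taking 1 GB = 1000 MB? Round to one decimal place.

17.1 GB

Audio total: 96 + 384 = 480 kbps = 0.480 Mbps.
animated explainer: 5.080 Mbps × 60 s = 304.8 Mb
drone footage reel: 80.840 Mbps × 695 s = 56183.8 Mb
documentary: 6.960 Mbps × 7620 s = 53035.2 Mb
dashcam clip: 5.830 Mbps × 1380 s = 8045.4 Mb
music video: 25.480 Mbps × 367 s = 9351.2 Mb
lecture capture: 1.980 Mbps × 4800 s = 9504.0 Mb
Total: 136424.4 Mb = 17053.0 MB.
= 17.05 GB.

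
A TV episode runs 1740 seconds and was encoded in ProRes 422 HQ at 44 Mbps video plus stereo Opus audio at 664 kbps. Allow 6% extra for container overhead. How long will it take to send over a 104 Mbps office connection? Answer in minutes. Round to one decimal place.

Audio: 664 kbps = 0.664 Mbps.
Total bitrate: 44.664 Mbps.
File: 44.664 Mbps × 1740 s = 77715.4 Mb.
With 6% container overhead: ×1.06. → 82378.3 Mb.
At 104 Mbps: 82378.3 / 104 = 792.1 s ≈ 13.2 minutes.

13.2 minutes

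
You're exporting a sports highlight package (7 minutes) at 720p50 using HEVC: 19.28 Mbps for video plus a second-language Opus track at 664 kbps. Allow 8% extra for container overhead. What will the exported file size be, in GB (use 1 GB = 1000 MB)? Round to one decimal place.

7 min = 420 s
Audio: 664 kbps = 0.664 Mbps.
Total bitrate: 19.28 + 0.664 = 19.944 Mbps.
Stream data: 19.944 Mbps × 420 s = 8376.5 Mb.
With 8% container overhead: ×1.08.
9,047 Mb ÷ 8 = 1,131 MB → 1.131 GB.

1.1 GB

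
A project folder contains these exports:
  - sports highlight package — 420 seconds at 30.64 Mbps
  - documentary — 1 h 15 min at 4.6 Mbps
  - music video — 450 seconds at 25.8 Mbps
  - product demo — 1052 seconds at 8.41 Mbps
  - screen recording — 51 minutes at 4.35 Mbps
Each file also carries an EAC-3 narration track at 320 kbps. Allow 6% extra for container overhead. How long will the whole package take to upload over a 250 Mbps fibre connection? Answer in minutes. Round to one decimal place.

5.0 minutes

Audio: 320 kbps = 0.320 Mbps.
sports highlight package: 30.960 Mbps × 420 s × 1.06 = 13783.4 Mb
documentary: 4.920 Mbps × 4500 s × 1.06 = 23468.4 Mb
music video: 26.120 Mbps × 450 s × 1.06 = 12459.2 Mb
product demo: 8.730 Mbps × 1052 s × 1.06 = 9735.0 Mb
screen recording: 4.670 Mbps × 3060 s × 1.06 = 15147.6 Mb
Total: 74593.6 Mb = 9324.2 MB.
At 250 Mbps: 74593.6 / 250 = 298 s ≈ 4.97 minutes.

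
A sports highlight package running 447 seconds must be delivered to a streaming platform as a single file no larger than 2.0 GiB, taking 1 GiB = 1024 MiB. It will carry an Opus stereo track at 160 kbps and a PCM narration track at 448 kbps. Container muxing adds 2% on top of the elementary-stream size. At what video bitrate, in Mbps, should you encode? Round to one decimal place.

Budget: 2.0 GiB = 17179.9 Mb.
Stream payload after overhead: 17179.9 / 1.02 = 16843.0 Mb.
Total bitrate budget: 16843.0 Mb / 447 s = 37.680 Mbps.
Audio total: 160 + 448 = 608 kbps = 0.608 Mbps.
Video: 37.680 − 0.608 = 37.072 Mbps.

37.1 Mbps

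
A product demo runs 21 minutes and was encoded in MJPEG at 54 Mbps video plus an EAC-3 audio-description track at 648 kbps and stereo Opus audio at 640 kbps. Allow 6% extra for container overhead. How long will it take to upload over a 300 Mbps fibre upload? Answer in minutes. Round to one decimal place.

21 min = 1260 s
Audio total: 648 + 640 = 1288 kbps = 1.288 Mbps.
Total bitrate: 55.288 Mbps.
File: 55.288 Mbps × 1260 s = 69662.9 Mb.
With 6% container overhead: ×1.06. → 73842.7 Mb.
At 300 Mbps: 73842.7 / 300 = 246.1 s ≈ 4.1 minutes.

4.1 minutes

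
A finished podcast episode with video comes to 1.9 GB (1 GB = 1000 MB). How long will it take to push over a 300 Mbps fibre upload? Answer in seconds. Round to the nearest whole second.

File: 1.9 GB = 15200.0 Mb.
At 300 Mbps: 15200.0 / 300 = 50.7 s ≈ 50.7 seconds.

51 seconds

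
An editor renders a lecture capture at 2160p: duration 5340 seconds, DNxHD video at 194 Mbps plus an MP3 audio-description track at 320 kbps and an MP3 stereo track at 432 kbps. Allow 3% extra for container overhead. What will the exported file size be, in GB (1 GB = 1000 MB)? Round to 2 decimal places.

133.90 GB

Audio total: 320 + 432 = 752 kbps = 0.752 Mbps.
Total bitrate: 194 + 0.752 = 194.752 Mbps.
Stream data: 194.752 Mbps × 5340 s = 1039975.7 Mb.
With 3% container overhead: ×1.03.
1,071,175 Mb ÷ 8 = 133,897 MB → 133.9 GB.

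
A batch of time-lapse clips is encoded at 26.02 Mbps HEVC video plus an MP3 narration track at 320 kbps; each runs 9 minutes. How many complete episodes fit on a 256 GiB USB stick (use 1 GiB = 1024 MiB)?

154

9 min = 540 s
Audio: 320 kbps = 0.320 Mbps.
Total bitrate: 26.340 Mbps.
Per item: 26.340 Mbps × 540 s = 14,224 Mb = 1,778 MB.
Capacity: 256 GiB = 2,199,023 Mb; 154.60 items → 154 complete.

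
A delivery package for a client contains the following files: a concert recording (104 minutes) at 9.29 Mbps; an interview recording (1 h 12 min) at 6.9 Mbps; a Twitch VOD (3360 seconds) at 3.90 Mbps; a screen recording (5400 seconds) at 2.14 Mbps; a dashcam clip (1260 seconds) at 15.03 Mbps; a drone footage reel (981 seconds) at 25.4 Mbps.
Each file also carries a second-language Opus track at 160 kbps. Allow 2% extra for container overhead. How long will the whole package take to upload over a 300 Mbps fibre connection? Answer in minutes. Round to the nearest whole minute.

Audio: 160 kbps = 0.160 Mbps.
concert recording: 9.450 Mbps × 6240 s × 1.02 = 60147.4 Mb
interview recording: 7.060 Mbps × 4320 s × 1.02 = 31109.2 Mb
Twitch VOD: 4.060 Mbps × 3360 s × 1.02 = 13914.4 Mb
screen recording: 2.300 Mbps × 5400 s × 1.02 = 12668.4 Mb
dashcam clip: 15.190 Mbps × 1260 s × 1.02 = 19522.2 Mb
drone footage reel: 25.560 Mbps × 981 s × 1.02 = 25575.8 Mb
Total: 162937.4 Mb = 20367.2 MB.
At 300 Mbps: 162937.4 / 300 = 543 s ≈ 9.05 minutes.

9 minutes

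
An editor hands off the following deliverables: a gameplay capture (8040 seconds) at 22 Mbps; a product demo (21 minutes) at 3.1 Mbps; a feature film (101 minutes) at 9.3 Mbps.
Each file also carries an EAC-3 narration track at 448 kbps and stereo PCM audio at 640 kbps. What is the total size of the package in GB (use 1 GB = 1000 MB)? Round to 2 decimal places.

Audio total: 448 + 640 = 1088 kbps = 1.088 Mbps.
gameplay capture: 23.088 Mbps × 8040 s = 185627.5 Mb
product demo: 4.188 Mbps × 1260 s = 5276.9 Mb
feature film: 10.388 Mbps × 6060 s = 62951.3 Mb
Total: 253855.7 Mb = 31732.0 MB.
= 31.73 GB.

31.73 GB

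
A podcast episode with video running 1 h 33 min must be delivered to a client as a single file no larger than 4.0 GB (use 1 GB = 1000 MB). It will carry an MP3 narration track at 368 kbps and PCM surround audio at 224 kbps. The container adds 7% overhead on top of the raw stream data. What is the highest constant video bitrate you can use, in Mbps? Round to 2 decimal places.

4.77 Mbps

Budget: 4.0 GB = 32000.0 Mb.
Stream payload after overhead: 32000.0 / 1.07 = 29906.5 Mb.
1 h 33 min = 93 min = 5580 s
Total bitrate budget: 29906.5 Mb / 5580 s = 5.360 Mbps.
Audio total: 368 + 224 = 592 kbps = 0.592 Mbps.
Video: 5.360 − 0.592 = 4.768 Mbps.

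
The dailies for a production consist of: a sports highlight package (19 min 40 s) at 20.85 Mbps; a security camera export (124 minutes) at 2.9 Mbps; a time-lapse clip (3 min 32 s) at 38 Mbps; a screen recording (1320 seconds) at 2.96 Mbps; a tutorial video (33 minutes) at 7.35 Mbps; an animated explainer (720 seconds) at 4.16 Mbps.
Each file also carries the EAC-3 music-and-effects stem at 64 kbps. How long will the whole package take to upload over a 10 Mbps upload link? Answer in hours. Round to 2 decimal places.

2.13 hours

Audio: 64 kbps = 0.064 Mbps.
sports highlight package: 20.914 Mbps × 1180 s = 24678.5 Mb
security camera export: 2.964 Mbps × 7440 s = 22052.2 Mb
time-lapse clip: 38.064 Mbps × 212 s = 8069.6 Mb
screen recording: 3.024 Mbps × 1320 s = 3991.7 Mb
tutorial video: 7.414 Mbps × 1980 s = 14679.7 Mb
animated explainer: 4.224 Mbps × 720 s = 3041.3 Mb
Total: 76512.9 Mb = 9564.1 MB.
At 10 Mbps: 76512.9 / 10 = 7651 s ≈ 2.13 hours.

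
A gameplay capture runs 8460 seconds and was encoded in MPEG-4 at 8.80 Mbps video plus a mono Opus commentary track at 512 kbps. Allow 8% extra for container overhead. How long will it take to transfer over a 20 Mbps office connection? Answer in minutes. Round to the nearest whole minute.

Audio: 512 kbps = 0.512 Mbps.
Total bitrate: 9.312 Mbps.
File: 9.312 Mbps × 8460 s = 78779.5 Mb.
With 8% container overhead: ×1.08. → 85081.9 Mb.
At 20 Mbps: 85081.9 / 20 = 4254.1 s ≈ 70.9 minutes.

71 minutes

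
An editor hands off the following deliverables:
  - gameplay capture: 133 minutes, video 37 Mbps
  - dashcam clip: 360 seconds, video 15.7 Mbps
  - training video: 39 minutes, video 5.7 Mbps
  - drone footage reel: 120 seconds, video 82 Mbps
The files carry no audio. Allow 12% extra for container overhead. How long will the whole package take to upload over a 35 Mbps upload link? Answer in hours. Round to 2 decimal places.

2.88 hours

gameplay capture: 37.000 Mbps × 7980 s × 1.12 = 330691.2 Mb
dashcam clip: 15.700 Mbps × 360 s × 1.12 = 6330.2 Mb
training video: 5.700 Mbps × 2340 s × 1.12 = 14938.6 Mb
drone footage reel: 82.000 Mbps × 120 s × 1.12 = 11020.8 Mb
Total: 362980.8 Mb = 45372.6 MB.
At 35 Mbps: 362980.8 / 35 = 10371 s ≈ 2.88 hours.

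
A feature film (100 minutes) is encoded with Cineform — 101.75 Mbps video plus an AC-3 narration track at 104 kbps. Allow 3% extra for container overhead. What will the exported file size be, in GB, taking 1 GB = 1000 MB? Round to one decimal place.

100 min = 6000 s
Audio: 104 kbps = 0.104 Mbps.
Total bitrate: 101.75 + 0.104 = 101.854 Mbps.
Stream data: 101.854 Mbps × 6000 s = 611124.0 Mb.
With 3% container overhead: ×1.03.
629,458 Mb ÷ 8 = 78,682 MB → 78.68 GB.

78.7 GB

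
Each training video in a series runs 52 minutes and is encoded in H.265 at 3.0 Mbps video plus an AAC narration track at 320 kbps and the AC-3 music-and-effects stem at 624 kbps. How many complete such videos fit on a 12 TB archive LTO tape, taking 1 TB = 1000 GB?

52 min = 3120 s
Audio total: 320 + 624 = 944 kbps = 0.944 Mbps.
Total bitrate: 3.944 Mbps.
Per item: 3.944 Mbps × 3120 s = 12,305 Mb = 1,538 MB.
Capacity: 12 TB = 96,000,000 Mb; 7801.53 items → 7801 complete.

7801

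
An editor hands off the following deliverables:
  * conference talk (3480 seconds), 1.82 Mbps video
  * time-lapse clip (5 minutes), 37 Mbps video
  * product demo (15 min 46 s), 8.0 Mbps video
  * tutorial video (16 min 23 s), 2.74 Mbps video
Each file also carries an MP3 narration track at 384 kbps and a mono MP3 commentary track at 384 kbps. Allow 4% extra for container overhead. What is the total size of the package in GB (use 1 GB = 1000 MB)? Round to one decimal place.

4.2 GB

Audio total: 384 + 384 = 768 kbps = 0.768 Mbps.
conference talk: 2.588 Mbps × 3480 s × 1.04 = 9366.5 Mb
time-lapse clip: 37.768 Mbps × 300 s × 1.04 = 11783.6 Mb
product demo: 8.768 Mbps × 946 s × 1.04 = 8626.3 Mb
tutorial video: 3.508 Mbps × 983 s × 1.04 = 3586.3 Mb
Total: 33362.7 Mb = 4170.3 MB.
= 4.170 GB.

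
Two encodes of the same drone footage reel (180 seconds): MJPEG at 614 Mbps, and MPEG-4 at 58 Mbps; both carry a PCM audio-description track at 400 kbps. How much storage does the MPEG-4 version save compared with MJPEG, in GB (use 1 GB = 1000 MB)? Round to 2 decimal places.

Audio: 400 kbps = 0.400 Mbps.
MJPEG: 614.400 Mbps × 180 s = 110592.0 Mb = 13.824 GB.
MPEG-4: 58.400 Mbps × 180 s = 10512.0 Mb = 1.314 GB.
Saving: 13.824 − 1.314 = 12.510 GB.

12.51 GB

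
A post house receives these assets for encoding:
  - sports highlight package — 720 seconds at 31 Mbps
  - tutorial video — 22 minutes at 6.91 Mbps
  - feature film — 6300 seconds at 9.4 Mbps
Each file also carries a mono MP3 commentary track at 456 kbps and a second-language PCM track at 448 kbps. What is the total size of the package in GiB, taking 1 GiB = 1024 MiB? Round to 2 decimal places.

Audio total: 456 + 448 = 904 kbps = 0.904 Mbps.
sports highlight package: 31.904 Mbps × 720 s = 22970.9 Mb
tutorial video: 7.814 Mbps × 1320 s = 10314.5 Mb
feature film: 10.304 Mbps × 6300 s = 64915.2 Mb
Total: 98200.6 Mb = 12275.1 MB.
= 11.43 GiB.

11.43 GiB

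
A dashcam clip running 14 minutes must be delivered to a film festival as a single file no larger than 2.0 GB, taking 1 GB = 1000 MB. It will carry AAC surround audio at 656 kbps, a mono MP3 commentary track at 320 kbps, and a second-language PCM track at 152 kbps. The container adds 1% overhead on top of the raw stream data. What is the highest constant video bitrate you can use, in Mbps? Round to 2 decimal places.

17.73 Mbps

Budget: 2.0 GB = 16000.0 Mb.
Stream payload after overhead: 16000.0 / 1.01 = 15841.6 Mb.
14 min = 840 s
Total bitrate budget: 15841.6 Mb / 840 s = 18.859 Mbps.
Audio total: 656 + 320 + 152 = 1128 kbps = 1.128 Mbps.
Video: 18.859 − 1.128 = 17.731 Mbps.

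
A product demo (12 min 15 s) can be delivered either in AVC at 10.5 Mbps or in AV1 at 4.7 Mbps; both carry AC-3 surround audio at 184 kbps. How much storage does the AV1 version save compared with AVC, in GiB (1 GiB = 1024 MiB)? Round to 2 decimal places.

12 min 15 s = 735 s
Audio: 184 kbps = 0.184 Mbps.
AVC: 10.684 Mbps × 735 s = 7852.7 Mb = 0.914 GiB.
AV1: 4.884 Mbps × 735 s = 3589.7 Mb = 0.418 GiB.
Saving: 0.914 − 0.418 = 0.496 GiB.

0.50 GiB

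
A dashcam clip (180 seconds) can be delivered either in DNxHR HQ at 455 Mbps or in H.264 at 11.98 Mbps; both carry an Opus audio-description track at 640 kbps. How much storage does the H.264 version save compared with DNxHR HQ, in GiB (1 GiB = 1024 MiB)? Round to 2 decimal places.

Audio: 640 kbps = 0.640 Mbps.
DNxHR HQ: 455.640 Mbps × 180 s = 82015.2 Mb = 9.548 GiB.
H.264: 12.620 Mbps × 180 s = 2271.6 Mb = 0.264 GiB.
Saving: 9.548 − 0.264 = 9.283 GiB.

9.28 GiB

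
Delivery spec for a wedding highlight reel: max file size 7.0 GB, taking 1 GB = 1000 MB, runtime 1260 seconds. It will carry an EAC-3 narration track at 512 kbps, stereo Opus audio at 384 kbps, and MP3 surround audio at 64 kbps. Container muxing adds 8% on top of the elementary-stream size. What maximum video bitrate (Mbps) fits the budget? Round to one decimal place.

Budget: 7.0 GB = 56000.0 Mb.
Stream payload after overhead: 56000.0 / 1.08 = 51851.9 Mb.
Total bitrate budget: 51851.9 Mb / 1260 s = 41.152 Mbps.
Audio total: 512 + 384 + 64 = 960 kbps = 0.960 Mbps.
Video: 41.152 − 0.960 = 40.192 Mbps.

40.2 Mbps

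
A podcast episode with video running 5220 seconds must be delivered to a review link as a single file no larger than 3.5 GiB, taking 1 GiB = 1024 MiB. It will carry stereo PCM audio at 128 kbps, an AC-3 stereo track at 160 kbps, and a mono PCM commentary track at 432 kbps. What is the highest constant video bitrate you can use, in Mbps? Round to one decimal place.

Budget: 3.5 GiB = 30064.8 Mb.
Total bitrate budget: 30064.8 Mb / 5220 s = 5.760 Mbps.
Audio total: 128 + 160 + 432 = 720 kbps = 0.720 Mbps.
Video: 5.760 − 0.720 = 5.040 Mbps.

5.0 Mbps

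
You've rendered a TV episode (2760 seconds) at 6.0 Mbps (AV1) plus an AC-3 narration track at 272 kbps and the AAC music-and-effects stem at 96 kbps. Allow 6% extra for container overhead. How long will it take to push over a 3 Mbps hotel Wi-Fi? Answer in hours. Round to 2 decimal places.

Audio total: 272 + 96 = 368 kbps = 0.368 Mbps.
Total bitrate: 6.368 Mbps.
File: 6.368 Mbps × 2760 s = 17575.7 Mb.
With 6% container overhead: ×1.06. → 18630.2 Mb.
At 3 Mbps: 18630.2 / 3 = 6210.1 s ≈ 1.73 hours.

1.73 hours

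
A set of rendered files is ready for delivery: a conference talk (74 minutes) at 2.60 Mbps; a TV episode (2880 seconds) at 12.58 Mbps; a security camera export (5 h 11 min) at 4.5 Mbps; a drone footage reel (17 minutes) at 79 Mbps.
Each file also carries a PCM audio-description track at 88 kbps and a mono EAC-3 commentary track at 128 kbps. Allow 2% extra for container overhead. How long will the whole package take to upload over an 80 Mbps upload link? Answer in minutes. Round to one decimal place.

Audio total: 88 + 128 = 216 kbps = 0.216 Mbps.
conference talk: 2.816 Mbps × 4440 s × 1.02 = 12753.1 Mb
TV episode: 12.796 Mbps × 2880 s × 1.02 = 37589.5 Mb
security camera export: 4.716 Mbps × 18660 s × 1.02 = 89760.6 Mb
drone footage reel: 79.216 Mbps × 1020 s × 1.02 = 82416.3 Mb
Total: 222519.5 Mb = 27814.9 MB.
At 80 Mbps: 222519.5 / 80 = 2781 s ≈ 46.4 minutes.

46.4 minutes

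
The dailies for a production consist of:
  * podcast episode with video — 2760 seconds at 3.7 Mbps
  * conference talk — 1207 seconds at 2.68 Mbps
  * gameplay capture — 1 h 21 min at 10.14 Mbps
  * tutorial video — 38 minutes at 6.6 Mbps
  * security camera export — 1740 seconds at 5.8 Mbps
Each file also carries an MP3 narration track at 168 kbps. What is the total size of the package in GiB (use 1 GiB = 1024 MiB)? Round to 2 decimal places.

Audio: 168 kbps = 0.168 Mbps.
podcast episode with video: 3.868 Mbps × 2760 s = 10675.7 Mb
conference talk: 2.848 Mbps × 1207 s = 3437.5 Mb
gameplay capture: 10.308 Mbps × 4860 s = 50096.9 Mb
tutorial video: 6.768 Mbps × 2280 s = 15431.0 Mb
security camera export: 5.968 Mbps × 1740 s = 10384.3 Mb
Total: 90025.5 Mb = 11253.2 MB.
= 10.48 GiB.

10.48 GiB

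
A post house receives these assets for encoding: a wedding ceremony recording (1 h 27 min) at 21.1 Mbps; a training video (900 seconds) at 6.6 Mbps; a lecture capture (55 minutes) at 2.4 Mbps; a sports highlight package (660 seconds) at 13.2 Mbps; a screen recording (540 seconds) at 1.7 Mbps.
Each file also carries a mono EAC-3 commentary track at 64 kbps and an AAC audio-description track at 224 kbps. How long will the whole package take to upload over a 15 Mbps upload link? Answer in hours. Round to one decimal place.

Audio total: 64 + 224 = 288 kbps = 0.288 Mbps.
wedding ceremony recording: 21.388 Mbps × 5220 s = 111645.4 Mb
training video: 6.888 Mbps × 900 s = 6199.2 Mb
lecture capture: 2.688 Mbps × 3300 s = 8870.4 Mb
sports highlight package: 13.488 Mbps × 660 s = 8902.1 Mb
screen recording: 1.988 Mbps × 540 s = 1073.5 Mb
Total: 136690.6 Mb = 17086.3 MB.
At 15 Mbps: 136690.6 / 15 = 9113 s ≈ 2.53 hours.

2.5 hours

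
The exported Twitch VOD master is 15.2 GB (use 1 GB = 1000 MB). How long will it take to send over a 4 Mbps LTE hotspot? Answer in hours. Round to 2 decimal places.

File: 15.2 GB = 121600.0 Mb.
At 4 Mbps: 121600.0 / 4 = 30400.0 s ≈ 8.44 hours.

8.44 hours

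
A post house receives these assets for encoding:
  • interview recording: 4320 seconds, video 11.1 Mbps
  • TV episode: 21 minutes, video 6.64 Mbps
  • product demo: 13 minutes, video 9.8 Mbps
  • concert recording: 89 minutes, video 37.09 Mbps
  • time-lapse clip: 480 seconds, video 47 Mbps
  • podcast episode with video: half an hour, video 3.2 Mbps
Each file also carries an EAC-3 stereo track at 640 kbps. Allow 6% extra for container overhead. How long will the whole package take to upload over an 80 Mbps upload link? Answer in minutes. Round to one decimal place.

66.1 minutes

Audio: 640 kbps = 0.640 Mbps.
interview recording: 11.740 Mbps × 4320 s × 1.06 = 53759.8 Mb
TV episode: 7.280 Mbps × 1260 s × 1.06 = 9723.2 Mb
product demo: 10.440 Mbps × 780 s × 1.06 = 8631.8 Mb
concert recording: 37.730 Mbps × 5340 s × 1.06 = 213566.9 Mb
time-lapse clip: 47.640 Mbps × 480 s × 1.06 = 24239.2 Mb
podcast episode with video: 3.840 Mbps × 1800 s × 1.06 = 7326.7 Mb
Total: 317247.6 Mb = 39656.0 MB.
At 80 Mbps: 317247.6 / 80 = 3966 s ≈ 66.1 minutes.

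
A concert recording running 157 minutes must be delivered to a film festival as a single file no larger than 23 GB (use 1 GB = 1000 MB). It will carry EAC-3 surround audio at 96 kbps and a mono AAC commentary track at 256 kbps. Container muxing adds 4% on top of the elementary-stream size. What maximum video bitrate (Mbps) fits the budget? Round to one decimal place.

Budget: 23 GB = 184000.0 Mb.
Stream payload after overhead: 184000.0 / 1.04 = 176923.1 Mb.
157 min = 9420 s
Total bitrate budget: 176923.1 Mb / 9420 s = 18.782 Mbps.
Audio total: 96 + 256 = 352 kbps = 0.352 Mbps.
Video: 18.782 − 0.352 = 18.430 Mbps.

18.4 Mbps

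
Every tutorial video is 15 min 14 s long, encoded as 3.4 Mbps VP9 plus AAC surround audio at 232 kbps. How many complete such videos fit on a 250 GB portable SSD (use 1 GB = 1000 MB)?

15 min 14 s = 914 s
Audio: 232 kbps = 0.232 Mbps.
Total bitrate: 3.632 Mbps.
Per item: 3.632 Mbps × 914 s = 3,320 Mb = 415.0 MB.
Capacity: 250 GB = 2,000,000 Mb; 602.47 items → 602 complete.

602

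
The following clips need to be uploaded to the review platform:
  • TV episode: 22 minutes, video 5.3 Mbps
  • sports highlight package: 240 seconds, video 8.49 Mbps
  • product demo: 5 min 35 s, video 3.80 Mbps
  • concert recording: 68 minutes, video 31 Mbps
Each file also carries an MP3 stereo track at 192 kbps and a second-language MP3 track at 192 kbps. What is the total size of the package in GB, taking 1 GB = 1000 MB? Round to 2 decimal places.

Audio total: 192 + 192 = 384 kbps = 0.384 Mbps.
TV episode: 5.684 Mbps × 1320 s = 7502.9 Mb
sports highlight package: 8.874 Mbps × 240 s = 2129.8 Mb
product demo: 4.184 Mbps × 335 s = 1401.6 Mb
concert recording: 31.384 Mbps × 4080 s = 128046.7 Mb
Total: 139081.0 Mb = 17385.1 MB.
= 17.39 GB.

17.39 GB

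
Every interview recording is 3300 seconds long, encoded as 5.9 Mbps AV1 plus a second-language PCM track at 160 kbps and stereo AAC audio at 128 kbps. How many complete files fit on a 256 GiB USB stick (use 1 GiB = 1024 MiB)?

Audio total: 160 + 128 = 288 kbps = 0.288 Mbps.
Total bitrate: 6.188 Mbps.
Per item: 6.188 Mbps × 3300 s = 20,420 Mb = 2,553 MB.
Capacity: 256 GiB = 2,199,023 Mb; 107.69 items → 107 complete.

107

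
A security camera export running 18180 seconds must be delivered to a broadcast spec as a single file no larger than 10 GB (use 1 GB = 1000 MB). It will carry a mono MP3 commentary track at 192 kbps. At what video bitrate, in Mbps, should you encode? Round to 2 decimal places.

4.21 Mbps

Budget: 10 GB = 80000.0 Mb.
Total bitrate budget: 80000.0 Mb / 18180 s = 4.400 Mbps.
Audio: 192 kbps = 0.192 Mbps.
Video: 4.400 − 0.192 = 4.208 Mbps.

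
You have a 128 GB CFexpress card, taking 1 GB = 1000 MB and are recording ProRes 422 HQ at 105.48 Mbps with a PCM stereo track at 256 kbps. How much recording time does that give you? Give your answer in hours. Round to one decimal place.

Audio: 256 kbps = 0.256 Mbps.
Total bitrate: 105.48 + 0.256 = 105.736 Mbps.
Capacity: 128 GB = 1,024,000 Mb.
Recording time: 1,024,000 / 105.736 = 9,684 s ≈ 2.69 hours.

2.7 hours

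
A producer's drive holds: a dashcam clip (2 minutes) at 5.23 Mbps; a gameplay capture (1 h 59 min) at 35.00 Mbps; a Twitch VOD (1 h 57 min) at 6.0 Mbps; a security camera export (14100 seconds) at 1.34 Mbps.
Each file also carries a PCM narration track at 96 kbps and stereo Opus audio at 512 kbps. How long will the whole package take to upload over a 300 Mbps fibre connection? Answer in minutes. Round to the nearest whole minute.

Audio total: 96 + 512 = 608 kbps = 0.608 Mbps.
dashcam clip: 5.838 Mbps × 120 s = 700.6 Mb
gameplay capture: 35.608 Mbps × 7140 s = 254241.1 Mb
Twitch VOD: 6.608 Mbps × 7020 s = 46388.2 Mb
security camera export: 1.948 Mbps × 14100 s = 27466.8 Mb
Total: 328796.6 Mb = 41099.6 MB.
At 300 Mbps: 328796.6 / 300 = 1096 s ≈ 18.3 minutes.

18 minutes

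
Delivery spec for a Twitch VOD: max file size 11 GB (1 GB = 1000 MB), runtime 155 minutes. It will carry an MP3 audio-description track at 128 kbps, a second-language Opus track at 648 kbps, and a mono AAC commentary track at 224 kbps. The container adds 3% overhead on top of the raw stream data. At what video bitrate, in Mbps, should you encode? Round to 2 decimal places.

8.19 Mbps

Budget: 11 GB = 88000.0 Mb.
Stream payload after overhead: 88000.0 / 1.03 = 85436.9 Mb.
155 min = 9300 s
Total bitrate budget: 85436.9 Mb / 9300 s = 9.187 Mbps.
Audio total: 128 + 648 + 224 = 1000 kbps = 1.000 Mbps.
Video: 9.187 − 1.000 = 8.187 Mbps.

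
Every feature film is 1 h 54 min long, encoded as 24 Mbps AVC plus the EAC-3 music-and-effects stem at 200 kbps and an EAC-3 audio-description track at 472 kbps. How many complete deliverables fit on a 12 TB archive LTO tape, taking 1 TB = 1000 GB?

568

1 h 54 min = 114 min = 6840 s
Audio total: 200 + 472 = 672 kbps = 0.672 Mbps.
Total bitrate: 24.672 Mbps.
Per item: 24.672 Mbps × 6840 s = 168,756 Mb = 21,095 MB.
Capacity: 12 TB = 96,000,000 Mb; 568.87 items → 568 complete.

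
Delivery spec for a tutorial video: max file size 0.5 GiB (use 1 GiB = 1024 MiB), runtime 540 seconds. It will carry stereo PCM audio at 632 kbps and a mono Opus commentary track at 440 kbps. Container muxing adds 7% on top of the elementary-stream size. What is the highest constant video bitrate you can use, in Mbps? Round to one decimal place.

Budget: 0.5 GiB = 4295.0 Mb.
Stream payload after overhead: 4295.0 / 1.07 = 4014.0 Mb.
Total bitrate budget: 4014.0 Mb / 540 s = 7.433 Mbps.
Audio total: 632 + 440 = 1072 kbps = 1.072 Mbps.
Video: 7.433 − 1.072 = 6.361 Mbps.

6.4 Mbps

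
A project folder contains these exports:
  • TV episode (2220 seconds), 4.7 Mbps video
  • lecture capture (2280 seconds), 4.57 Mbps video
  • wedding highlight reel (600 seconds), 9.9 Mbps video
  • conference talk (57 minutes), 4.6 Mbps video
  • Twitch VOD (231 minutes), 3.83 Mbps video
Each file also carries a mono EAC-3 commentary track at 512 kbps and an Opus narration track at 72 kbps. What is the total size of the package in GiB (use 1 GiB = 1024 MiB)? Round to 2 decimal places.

12.65 GiB

Audio total: 512 + 72 = 584 kbps = 0.584 Mbps.
TV episode: 5.284 Mbps × 2220 s = 11730.5 Mb
lecture capture: 5.154 Mbps × 2280 s = 11751.1 Mb
wedding highlight reel: 10.484 Mbps × 600 s = 6290.4 Mb
conference talk: 5.184 Mbps × 3420 s = 17729.3 Mb
Twitch VOD: 4.414 Mbps × 13860 s = 61178.0 Mb
Total: 108679.3 Mb = 13584.9 MB.
= 12.65 GiB.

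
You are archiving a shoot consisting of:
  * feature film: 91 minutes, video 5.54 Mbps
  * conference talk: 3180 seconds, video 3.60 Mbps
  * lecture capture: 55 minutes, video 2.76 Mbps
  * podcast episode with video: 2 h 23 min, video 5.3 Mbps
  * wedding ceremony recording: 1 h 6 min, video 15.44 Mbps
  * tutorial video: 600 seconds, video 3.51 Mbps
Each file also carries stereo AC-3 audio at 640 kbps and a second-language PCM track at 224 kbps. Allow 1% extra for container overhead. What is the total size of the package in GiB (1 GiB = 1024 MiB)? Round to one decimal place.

21.3 GiB

Audio total: 640 + 224 = 864 kbps = 0.864 Mbps.
feature film: 6.404 Mbps × 5460 s × 1.01 = 35315.5 Mb
conference talk: 4.464 Mbps × 3180 s × 1.01 = 14337.5 Mb
lecture capture: 3.624 Mbps × 3300 s × 1.01 = 12078.8 Mb
podcast episode with video: 6.164 Mbps × 8580 s × 1.01 = 53416.0 Mb
wedding ceremony recording: 16.304 Mbps × 3960 s × 1.01 = 65209.5 Mb
tutorial video: 4.374 Mbps × 600 s × 1.01 = 2650.6 Mb
Total: 183007.9 Mb = 22876.0 MB.
= 21.30 GiB.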